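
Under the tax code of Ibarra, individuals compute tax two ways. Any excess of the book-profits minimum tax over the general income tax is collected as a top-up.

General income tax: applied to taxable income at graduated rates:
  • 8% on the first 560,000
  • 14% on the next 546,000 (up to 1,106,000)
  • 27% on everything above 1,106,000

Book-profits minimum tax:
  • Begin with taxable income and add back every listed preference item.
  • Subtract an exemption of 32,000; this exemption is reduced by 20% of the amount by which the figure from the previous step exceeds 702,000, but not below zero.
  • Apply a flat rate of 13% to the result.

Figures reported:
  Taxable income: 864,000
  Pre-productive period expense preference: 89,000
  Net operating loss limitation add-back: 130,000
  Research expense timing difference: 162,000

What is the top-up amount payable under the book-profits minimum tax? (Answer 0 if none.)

74,490

Book-profits minimum tax:
  Adjusted income: 864,000 + 89,000 + 130,000 + 162,000 = 1,245,000
  Exemption: 20% × (1,245,000 − 702,000) = 108,600 ≥ 32,000, so the exemption is fully phased out
  Base: 1,245,000 − 0 = 1,245,000
  1,245,000 × 13% = 161,850

General income tax:
  560,000 × 8% = 44,800
  304,000 × 14% = 42,560
  → 87,360

Excess of book-profits minimum tax over general income tax: 161,850 − 87,360 = 74,490.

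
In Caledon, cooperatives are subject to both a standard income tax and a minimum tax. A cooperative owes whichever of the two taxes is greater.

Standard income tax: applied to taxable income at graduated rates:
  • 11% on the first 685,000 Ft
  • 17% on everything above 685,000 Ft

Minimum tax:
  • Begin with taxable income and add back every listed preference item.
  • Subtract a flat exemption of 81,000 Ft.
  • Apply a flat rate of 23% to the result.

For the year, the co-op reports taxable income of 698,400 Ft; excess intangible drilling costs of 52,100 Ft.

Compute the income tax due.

Standard income tax:
  685,000 Ft × 11% = 75,350 Ft
  13,400 Ft × 17% = 2,278 Ft
  → 77,628 Ft

Minimum tax:
  Adjusted income: 698,400 Ft + 52,100 Ft = 750,500 Ft
  Less exemption 81,000 Ft → base 669,500 Ft
  669,500 Ft × 23% = 153,985 Ft

153,985 Ft > 77,628 Ft, so the minimum tax is the binding amount.

153,985 Ft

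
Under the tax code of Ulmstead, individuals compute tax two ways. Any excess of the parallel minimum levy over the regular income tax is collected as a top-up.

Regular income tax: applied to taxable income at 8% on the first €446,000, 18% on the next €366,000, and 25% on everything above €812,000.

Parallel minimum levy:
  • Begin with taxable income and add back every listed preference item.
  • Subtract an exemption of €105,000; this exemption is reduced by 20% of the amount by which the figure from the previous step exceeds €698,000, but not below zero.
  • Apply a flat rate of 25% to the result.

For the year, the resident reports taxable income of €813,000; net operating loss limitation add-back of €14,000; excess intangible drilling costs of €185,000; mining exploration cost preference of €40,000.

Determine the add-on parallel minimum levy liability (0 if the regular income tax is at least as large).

€152,640

Regular income tax:
  €446,000 × 8% = €35,680
  €366,000 × 18% = €65,880
  €1,000 × 25% = €250
  → €101,810

Parallel minimum levy:
  Adjusted income: €813,000 + €14,000 + €185,000 + €40,000 = €1,052,000
  Exemption: €105,000 − 20% × (€1,052,000 − €698,000) = €105,000 − €70,800 = €34,200
  Base: €1,052,000 − €34,200 = €1,017,800
  €1,017,800 × 25% = €254,450

Excess of parallel minimum levy over regular income tax: €254,450 − €101,810 = €152,640.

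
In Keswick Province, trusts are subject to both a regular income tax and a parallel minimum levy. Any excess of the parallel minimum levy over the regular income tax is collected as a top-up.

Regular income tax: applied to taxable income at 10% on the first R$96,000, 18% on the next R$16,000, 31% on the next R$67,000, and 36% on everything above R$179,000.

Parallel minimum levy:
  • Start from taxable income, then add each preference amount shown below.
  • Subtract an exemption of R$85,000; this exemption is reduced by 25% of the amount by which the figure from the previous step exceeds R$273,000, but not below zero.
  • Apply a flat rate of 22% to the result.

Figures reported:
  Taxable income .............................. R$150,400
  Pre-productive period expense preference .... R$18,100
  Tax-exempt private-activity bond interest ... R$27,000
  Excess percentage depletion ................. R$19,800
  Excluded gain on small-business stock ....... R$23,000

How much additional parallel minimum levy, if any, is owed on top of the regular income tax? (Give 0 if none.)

Parallel minimum levy:
  Adjusted income: R$150,400 + R$18,100 + R$27,000 + R$19,800 + R$23,000 = R$238,300
  Exemption: R$238,300 ≤ R$273,000, so full R$85,000 applies
  Base: R$238,300 − R$85,000 = R$153,300
  R$153,300 × 22% = R$33,726

Regular income tax:
  R$96,000 × 10% = R$9,600
  R$16,000 × 18% = R$2,880
  R$38,400 × 31% = R$11,904
  → R$24,384

Excess of parallel minimum levy over regular income tax: R$33,726 − R$24,384 = R$9,342.

R$9,342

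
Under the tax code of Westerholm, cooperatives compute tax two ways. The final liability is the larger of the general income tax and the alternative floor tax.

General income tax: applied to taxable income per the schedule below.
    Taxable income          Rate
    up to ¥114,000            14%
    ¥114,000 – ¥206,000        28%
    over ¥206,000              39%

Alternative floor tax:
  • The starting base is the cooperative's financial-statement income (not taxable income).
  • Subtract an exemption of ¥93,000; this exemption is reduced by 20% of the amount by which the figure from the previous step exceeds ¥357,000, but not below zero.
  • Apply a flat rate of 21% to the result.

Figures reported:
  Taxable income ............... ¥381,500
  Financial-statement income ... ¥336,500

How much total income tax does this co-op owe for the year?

Alternative floor tax:
  Base (financial-statement income): ¥336,500
  Exemption: ¥336,500 ≤ ¥357,000, so full ¥93,000 applies
  Base: ¥336,500 − ¥93,000 = ¥243,500
  ¥243,500 × 21% = ¥51,135

General income tax:
  ¥114,000 × 14% = ¥15,960
  ¥92,000 × 28% = ¥25,760
  ¥175,500 × 39% = ¥68,445
  → ¥110,165

¥110,165 > ¥51,135, so the general income tax governs.

¥110,165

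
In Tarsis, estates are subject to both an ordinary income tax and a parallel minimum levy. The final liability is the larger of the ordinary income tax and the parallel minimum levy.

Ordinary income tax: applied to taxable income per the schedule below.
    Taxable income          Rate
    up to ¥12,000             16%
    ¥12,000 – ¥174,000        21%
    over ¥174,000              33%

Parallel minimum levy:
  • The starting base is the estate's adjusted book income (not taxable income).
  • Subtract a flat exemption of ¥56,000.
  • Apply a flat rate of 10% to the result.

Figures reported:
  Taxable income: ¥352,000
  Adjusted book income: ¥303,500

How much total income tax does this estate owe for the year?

¥94,680

Parallel minimum levy:
  Base (adjusted book income): ¥303,500
  Less exemption ¥56,000 → base ¥247,500
  ¥247,500 × 10% = ¥24,750

Ordinary income tax:
  ¥12,000 × 16% = ¥1,920
  ¥162,000 × 21% = ¥34,020
  ¥178,000 × 33% = ¥58,740
  → ¥94,680

¥94,680 > ¥24,750, so the ordinary income tax governs.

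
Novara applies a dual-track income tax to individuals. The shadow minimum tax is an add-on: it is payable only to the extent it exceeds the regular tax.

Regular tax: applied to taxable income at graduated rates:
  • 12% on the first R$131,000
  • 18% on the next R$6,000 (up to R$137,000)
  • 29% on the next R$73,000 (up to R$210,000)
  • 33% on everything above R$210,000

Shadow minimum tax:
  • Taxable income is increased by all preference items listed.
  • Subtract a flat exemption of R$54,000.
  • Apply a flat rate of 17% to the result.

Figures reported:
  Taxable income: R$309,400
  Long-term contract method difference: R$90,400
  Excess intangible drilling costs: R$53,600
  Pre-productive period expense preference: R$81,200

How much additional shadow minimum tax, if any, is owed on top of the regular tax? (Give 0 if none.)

R$10,930

Shadow minimum tax:
  Adjusted income: R$309,400 + R$90,400 + R$53,600 + R$81,200 = R$534,600
  Less exemption R$54,000 → base R$480,600
  R$480,600 × 17% = R$81,702

Regular tax:
  R$131,000 × 12% = R$15,720
  R$6,000 × 18% = R$1,080
  R$73,000 × 29% = R$21,170
  R$99,400 × 33% = R$32,802
  → R$70,772

Excess of shadow minimum tax over regular tax: R$81,702 − R$70,772 = R$10,930.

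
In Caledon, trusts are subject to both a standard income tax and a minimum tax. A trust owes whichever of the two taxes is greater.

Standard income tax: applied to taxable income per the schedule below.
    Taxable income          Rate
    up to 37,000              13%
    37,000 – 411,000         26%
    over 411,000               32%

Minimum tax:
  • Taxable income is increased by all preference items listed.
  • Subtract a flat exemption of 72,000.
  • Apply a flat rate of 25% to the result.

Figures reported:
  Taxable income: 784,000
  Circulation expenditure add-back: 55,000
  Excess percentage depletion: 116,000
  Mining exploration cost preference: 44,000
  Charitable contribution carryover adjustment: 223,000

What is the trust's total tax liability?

Standard income tax:
  37,000 × 13% = 4,810
  374,000 × 26% = 97,240
  373,000 × 32% = 119,360
  → 221,410

Minimum tax:
  Adjusted income: 784,000 + 55,000 + 116,000 + 44,000 + 223,000 = 1,222,000
  Less exemption 72,000 → base 1,150,000
  1,150,000 × 25% = 287,500

287,500 > 221,410, so the minimum tax is the binding amount.

287,500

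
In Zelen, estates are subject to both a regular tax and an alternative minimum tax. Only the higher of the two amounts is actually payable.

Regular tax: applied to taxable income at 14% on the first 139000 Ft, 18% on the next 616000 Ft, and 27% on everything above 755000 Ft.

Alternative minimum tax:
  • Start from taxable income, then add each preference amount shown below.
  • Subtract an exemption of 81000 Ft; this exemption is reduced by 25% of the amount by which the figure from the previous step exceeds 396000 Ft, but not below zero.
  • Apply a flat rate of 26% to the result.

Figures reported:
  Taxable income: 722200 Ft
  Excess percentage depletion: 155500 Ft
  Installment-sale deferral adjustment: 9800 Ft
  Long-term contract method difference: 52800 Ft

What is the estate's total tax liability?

244478 Ft

Regular tax:
  139000 Ft × 14% = 19460 Ft
  583200 Ft × 18% = 104976 Ft
  → 124436 Ft

Alternative minimum tax:
  Adjusted income: 722200 Ft + 155500 Ft + 9800 Ft + 52800 Ft = 940300 Ft
  Exemption: 25% × (940300 Ft − 396000 Ft) = 136075 Ft ≥ 81000 Ft, so the exemption is fully phased out
  Base: 940300 Ft − 0 Ft = 940300 Ft
  940300 Ft × 26% = 244478 Ft

244478 Ft > 124436 Ft, so the alternative minimum tax is the binding amount.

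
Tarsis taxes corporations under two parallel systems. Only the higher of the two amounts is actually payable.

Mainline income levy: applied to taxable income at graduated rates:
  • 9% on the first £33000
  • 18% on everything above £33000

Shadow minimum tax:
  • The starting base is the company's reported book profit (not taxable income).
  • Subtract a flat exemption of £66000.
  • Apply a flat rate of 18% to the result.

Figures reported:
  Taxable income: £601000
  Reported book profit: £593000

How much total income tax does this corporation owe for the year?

£105210

Mainline income levy:
  £33000 × 9% = £2970
  £568000 × 18% = £102240
  → £105210

Shadow minimum tax:
  Base (reported book profit): £593000
  Less exemption £66000 → base £527000
  £527000 × 18% = £94860

£105210 > £94860, so the mainline income levy governs.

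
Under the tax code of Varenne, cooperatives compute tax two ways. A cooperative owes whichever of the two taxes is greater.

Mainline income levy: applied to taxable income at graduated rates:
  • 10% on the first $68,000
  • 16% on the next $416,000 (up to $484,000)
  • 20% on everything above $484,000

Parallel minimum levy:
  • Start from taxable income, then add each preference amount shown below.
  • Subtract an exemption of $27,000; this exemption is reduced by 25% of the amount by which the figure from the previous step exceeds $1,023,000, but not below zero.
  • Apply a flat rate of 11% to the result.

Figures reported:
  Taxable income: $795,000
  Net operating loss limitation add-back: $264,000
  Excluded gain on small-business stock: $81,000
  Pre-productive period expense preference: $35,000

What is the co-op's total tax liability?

Parallel minimum levy:
  Adjusted income: $795,000 + $264,000 + $81,000 + $35,000 = $1,175,000
  Exemption: 25% × ($1,175,000 − $1,023,000) = $38,000 ≥ $27,000, so the exemption is fully phased out
  Base: $1,175,000 − $0 = $1,175,000
  $1,175,000 × 11% = $129,250

Mainline income levy:
  $68,000 × 10% = $6,800
  $416,000 × 16% = $66,560
  $311,000 × 20% = $62,200
  → $135,560

$135,560 > $129,250, so the mainline income levy governs.

$135,560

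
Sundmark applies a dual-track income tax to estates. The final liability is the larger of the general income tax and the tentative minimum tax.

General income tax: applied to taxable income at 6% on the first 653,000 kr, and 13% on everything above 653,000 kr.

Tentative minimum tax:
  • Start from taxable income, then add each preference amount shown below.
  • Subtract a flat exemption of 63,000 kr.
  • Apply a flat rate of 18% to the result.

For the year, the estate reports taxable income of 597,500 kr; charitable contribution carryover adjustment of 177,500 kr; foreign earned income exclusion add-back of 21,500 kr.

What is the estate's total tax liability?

Tentative minimum tax:
  Adjusted income: 597,500 kr + 177,500 kr + 21,500 kr = 796,500 kr
  Less exemption 63,000 kr → base 733,500 kr
  733,500 kr × 18% = 132,030 kr

General income tax:
  597,500 kr × 6% = 35,850 kr

132,030 kr > 35,850 kr, so the tentative minimum tax is the binding amount.

132,030 kr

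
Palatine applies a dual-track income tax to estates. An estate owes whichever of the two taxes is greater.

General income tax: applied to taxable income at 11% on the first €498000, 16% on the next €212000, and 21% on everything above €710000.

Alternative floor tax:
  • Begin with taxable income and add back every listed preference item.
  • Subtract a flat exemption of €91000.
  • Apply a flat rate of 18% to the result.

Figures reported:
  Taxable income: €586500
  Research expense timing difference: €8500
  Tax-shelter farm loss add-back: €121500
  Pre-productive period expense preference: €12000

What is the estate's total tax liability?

General income tax:
  €498000 × 11% = €54780
  €88500 × 16% = €14160
  → €68940

Alternative floor tax:
  Adjusted income: €586500 + €8500 + €121500 + €12000 = €728500
  Less exemption €91000 → base €637500
  €637500 × 18% = €114750

€114750 > €68940, so the alternative floor tax is the binding amount.

€114750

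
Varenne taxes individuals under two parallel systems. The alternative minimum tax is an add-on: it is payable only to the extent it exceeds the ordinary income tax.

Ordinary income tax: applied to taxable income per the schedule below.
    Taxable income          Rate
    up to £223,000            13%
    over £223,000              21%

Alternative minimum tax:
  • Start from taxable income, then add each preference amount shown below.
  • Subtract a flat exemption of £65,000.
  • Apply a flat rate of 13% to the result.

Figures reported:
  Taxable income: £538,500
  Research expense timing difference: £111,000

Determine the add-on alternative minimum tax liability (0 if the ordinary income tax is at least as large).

Alternative minimum tax:
  Adjusted income: £538,500 + £111,000 = £649,500
  Less exemption £65,000 → base £584,500
  £584,500 × 13% = £75,985

Ordinary income tax:
  £223,000 × 13% = £28,990
  £315,500 × 21% = £66,255
  → £95,245

£75,985 ≤ £95,245, so no add-on is due.

£0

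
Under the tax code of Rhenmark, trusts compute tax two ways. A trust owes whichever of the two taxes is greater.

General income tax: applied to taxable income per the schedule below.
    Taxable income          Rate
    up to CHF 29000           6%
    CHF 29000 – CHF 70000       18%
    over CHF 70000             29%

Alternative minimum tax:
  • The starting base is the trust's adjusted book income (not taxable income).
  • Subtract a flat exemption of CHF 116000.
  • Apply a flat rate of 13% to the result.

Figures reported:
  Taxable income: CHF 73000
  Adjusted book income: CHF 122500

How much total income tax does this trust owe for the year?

CHF 9990

General income tax:
  CHF 29000 × 6% = CHF 1740
  CHF 41000 × 18% = CHF 7380
  CHF 3000 × 29% = CHF 870
  → CHF 9990

Alternative minimum tax:
  Base (adjusted book income): CHF 122500
  Less exemption CHF 116000 → base CHF 6500
  CHF 6500 × 13% = CHF 845

CHF 9990 > CHF 845, so the general income tax governs.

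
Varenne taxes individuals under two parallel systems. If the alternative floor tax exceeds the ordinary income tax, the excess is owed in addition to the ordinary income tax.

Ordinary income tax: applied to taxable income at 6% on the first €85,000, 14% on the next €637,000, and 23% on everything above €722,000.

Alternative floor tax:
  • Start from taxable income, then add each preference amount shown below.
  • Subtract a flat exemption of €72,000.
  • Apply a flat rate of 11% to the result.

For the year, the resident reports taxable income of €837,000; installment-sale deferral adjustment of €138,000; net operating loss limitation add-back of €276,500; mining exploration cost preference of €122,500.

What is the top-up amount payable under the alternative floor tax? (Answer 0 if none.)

€22,490

Ordinary income tax:
  €85,000 × 6% = €5,100
  €637,000 × 14% = €89,180
  €115,000 × 23% = €26,450
  → €120,730

Alternative floor tax:
  Adjusted income: €837,000 + €138,000 + €276,500 + €122,500 = €1,374,000
  Less exemption €72,000 → base €1,302,000
  €1,302,000 × 11% = €143,220

Excess of alternative floor tax over ordinary income tax: €143,220 − €120,730 = €22,490.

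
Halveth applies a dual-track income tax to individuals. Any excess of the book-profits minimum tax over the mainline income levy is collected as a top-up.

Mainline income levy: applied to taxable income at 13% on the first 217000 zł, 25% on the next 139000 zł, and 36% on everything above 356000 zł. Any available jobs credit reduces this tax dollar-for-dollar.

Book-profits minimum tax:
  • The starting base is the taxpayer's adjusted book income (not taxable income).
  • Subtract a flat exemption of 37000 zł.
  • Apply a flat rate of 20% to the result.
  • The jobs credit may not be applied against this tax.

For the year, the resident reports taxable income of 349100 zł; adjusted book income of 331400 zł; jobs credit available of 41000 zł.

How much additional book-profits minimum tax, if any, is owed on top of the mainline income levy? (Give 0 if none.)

38645 zł

Book-profits minimum tax:
  Base (adjusted book income): 331400 zł
  Less exemption 37000 zł → base 294400 zł
  294400 zł × 20% = 58880 zł

Mainline income levy:
  217000 zł × 13% = 28210 zł
  132100 zł × 25% = 33025 zł
  → 61235 zł
  Less jobs credit 41000 zł → 20235 zł

Excess of book-profits minimum tax over mainline income levy: 58880 zł − 20235 zł = 38645 zł.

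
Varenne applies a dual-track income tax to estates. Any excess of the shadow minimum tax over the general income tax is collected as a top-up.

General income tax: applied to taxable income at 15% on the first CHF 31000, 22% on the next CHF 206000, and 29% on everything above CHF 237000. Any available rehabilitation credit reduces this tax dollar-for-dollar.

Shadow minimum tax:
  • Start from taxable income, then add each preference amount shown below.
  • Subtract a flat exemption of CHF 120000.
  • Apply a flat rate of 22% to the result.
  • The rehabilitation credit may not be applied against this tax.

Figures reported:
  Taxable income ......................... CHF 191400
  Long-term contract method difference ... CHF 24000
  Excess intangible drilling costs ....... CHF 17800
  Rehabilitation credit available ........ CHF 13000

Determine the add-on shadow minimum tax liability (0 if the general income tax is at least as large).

Shadow minimum tax:
  Adjusted income: CHF 191400 + CHF 24000 + CHF 17800 = CHF 233200
  Less exemption CHF 120000 → base CHF 113200
  CHF 113200 × 22% = CHF 24904

General income tax:
  CHF 31000 × 15% = CHF 4650
  CHF 160400 × 22% = CHF 35288
  → CHF 39938
  Less rehabilitation credit CHF 13000 → CHF 26938

CHF 24904 ≤ CHF 26938, so no add-on is due.

CHF 0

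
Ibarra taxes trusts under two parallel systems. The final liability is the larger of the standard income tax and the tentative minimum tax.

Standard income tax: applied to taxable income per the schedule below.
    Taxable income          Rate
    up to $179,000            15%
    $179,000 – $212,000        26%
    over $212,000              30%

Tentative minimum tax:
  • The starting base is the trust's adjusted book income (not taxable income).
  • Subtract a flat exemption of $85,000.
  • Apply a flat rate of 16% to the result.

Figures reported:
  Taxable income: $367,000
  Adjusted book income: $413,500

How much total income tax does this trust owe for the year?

$81,930

Standard income tax:
  $179,000 × 15% = $26,850
  $33,000 × 26% = $8,580
  $155,000 × 30% = $46,500
  → $81,930

Tentative minimum tax:
  Base (adjusted book income): $413,500
  Less exemption $85,000 → base $328,500
  $328,500 × 16% = $52,560

$81,930 > $52,560, so the standard income tax governs.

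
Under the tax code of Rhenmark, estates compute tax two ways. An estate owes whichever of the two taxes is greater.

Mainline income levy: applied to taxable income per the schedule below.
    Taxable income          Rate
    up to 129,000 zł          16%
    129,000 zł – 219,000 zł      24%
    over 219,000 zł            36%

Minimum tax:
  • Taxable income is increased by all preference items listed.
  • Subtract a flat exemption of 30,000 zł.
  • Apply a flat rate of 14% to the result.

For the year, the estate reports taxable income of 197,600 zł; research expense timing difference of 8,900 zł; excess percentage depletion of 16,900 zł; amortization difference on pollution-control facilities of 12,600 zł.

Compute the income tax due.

37,104 zł

Minimum tax:
  Adjusted income: 197,600 zł + 8,900 zł + 16,900 zł + 12,600 zł = 236,000 zł
  Less exemption 30,000 zł → base 206,000 zł
  206,000 zł × 14% = 28,840 zł

Mainline income levy:
  129,000 zł × 16% = 20,640 zł
  68,600 zł × 24% = 16,464 zł
  → 37,104 zł

37,104 zł > 28,840 zł, so the mainline income levy governs.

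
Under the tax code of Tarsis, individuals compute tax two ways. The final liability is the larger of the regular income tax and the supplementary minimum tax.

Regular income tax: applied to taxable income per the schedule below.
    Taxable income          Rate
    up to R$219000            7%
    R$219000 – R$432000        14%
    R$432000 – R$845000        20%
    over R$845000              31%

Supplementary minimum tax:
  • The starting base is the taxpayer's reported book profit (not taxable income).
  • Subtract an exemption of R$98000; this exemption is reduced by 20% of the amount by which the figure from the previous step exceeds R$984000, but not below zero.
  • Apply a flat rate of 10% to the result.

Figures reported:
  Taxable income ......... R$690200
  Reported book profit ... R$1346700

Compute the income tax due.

R$132124

Supplementary minimum tax:
  Base (reported book profit): R$1346700
  Exemption: R$98000 − 20% × (R$1346700 − R$984000) = R$98000 − R$72540 = R$25460
  Base: R$1346700 − R$25460 = R$1321240
  R$1321240 × 10% = R$132124

Regular income tax:
  R$219000 × 7% = R$15330
  R$213000 × 14% = R$29820
  R$258200 × 20% = R$51640
  → R$96790

R$132124 > R$96790, so the supplementary minimum tax is the binding amount.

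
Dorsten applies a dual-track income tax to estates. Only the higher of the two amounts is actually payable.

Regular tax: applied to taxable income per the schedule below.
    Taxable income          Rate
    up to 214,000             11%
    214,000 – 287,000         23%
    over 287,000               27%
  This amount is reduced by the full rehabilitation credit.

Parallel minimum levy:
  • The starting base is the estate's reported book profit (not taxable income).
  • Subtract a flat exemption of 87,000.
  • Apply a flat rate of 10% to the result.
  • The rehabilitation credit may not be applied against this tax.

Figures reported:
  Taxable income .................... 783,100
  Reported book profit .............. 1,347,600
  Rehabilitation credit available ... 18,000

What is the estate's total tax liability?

Parallel minimum levy:
  Base (reported book profit): 1,347,600
  Less exemption 87,000 → base 1,260,600
  1,260,600 × 10% = 126,060

Regular tax:
  214,000 × 11% = 23,540
  73,000 × 23% = 16,790
  496,100 × 27% = 133,947
  → 174,277
  Less rehabilitation credit 18,000 → 156,277

156,277 > 126,060, so the regular tax governs.

156,277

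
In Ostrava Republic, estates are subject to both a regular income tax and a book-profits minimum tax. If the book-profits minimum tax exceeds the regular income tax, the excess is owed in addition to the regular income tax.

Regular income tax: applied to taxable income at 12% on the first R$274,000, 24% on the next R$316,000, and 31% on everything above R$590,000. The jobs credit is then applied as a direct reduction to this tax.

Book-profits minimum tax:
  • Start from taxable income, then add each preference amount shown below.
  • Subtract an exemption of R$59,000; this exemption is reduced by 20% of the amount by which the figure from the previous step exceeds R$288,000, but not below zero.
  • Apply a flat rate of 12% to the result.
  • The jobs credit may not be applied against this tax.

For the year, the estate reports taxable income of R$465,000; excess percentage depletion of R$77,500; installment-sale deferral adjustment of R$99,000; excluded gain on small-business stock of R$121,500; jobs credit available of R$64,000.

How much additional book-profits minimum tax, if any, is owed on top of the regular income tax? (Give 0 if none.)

Regular income tax:
  R$274,000 × 12% = R$32,880
  R$191,000 × 24% = R$45,840
  → R$78,720
  Less jobs credit R$64,000 → R$14,720

Book-profits minimum tax:
  Adjusted income: R$465,000 + R$77,500 + R$99,000 + R$121,500 = R$763,000
  Exemption: 20% × (R$763,000 − R$288,000) = R$95,000 ≥ R$59,000, so the exemption is fully phased out
  Base: R$763,000 − R$0 = R$763,000
  R$763,000 × 12% = R$91,560

Excess of book-profits minimum tax over regular income tax: R$91,560 − R$14,720 = R$76,840.

R$76,840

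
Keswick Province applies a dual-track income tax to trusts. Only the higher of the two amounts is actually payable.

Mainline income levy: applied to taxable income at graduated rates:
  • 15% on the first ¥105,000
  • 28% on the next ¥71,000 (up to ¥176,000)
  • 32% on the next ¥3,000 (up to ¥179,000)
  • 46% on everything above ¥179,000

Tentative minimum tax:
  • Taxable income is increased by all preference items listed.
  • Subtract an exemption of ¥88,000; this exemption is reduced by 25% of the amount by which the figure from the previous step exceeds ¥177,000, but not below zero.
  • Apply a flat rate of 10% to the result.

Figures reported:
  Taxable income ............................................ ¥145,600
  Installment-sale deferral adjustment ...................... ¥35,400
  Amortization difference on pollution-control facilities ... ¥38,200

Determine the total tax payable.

Tentative minimum tax:
  Adjusted income: ¥145,600 + ¥35,400 + ¥38,200 = ¥219,200
  Exemption: ¥88,000 − 25% × (¥219,200 − ¥177,000) = ¥88,000 − ¥10,550 = ¥77,450
  Base: ¥219,200 − ¥77,450 = ¥141,750
  ¥141,750 × 10% = ¥14,175

Mainline income levy:
  ¥105,000 × 15% = ¥15,750
  ¥40,600 × 28% = ¥11,368
  → ¥27,118

¥27,118 > ¥14,175, so the mainline income levy governs.

¥27,118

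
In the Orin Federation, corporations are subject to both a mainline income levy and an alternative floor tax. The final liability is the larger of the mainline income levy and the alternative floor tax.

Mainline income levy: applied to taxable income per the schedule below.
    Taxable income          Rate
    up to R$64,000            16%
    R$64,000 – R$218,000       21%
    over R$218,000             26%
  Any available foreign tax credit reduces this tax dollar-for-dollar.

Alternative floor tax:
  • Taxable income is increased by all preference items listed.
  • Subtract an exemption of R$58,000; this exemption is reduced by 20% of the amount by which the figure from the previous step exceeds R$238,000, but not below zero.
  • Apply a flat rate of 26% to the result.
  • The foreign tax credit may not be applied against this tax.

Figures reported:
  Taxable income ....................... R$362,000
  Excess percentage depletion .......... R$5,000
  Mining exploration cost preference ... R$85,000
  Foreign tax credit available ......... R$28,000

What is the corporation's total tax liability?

R$113,568

Alternative floor tax:
  Adjusted income: R$362,000 + R$5,000 + R$85,000 = R$452,000
  Exemption: R$58,000 − 20% × (R$452,000 − R$238,000) = R$58,000 − R$42,800 = R$15,200
  Base: R$452,000 − R$15,200 = R$436,800
  R$436,800 × 26% = R$113,568

Mainline income levy:
  R$64,000 × 16% = R$10,240
  R$154,000 × 21% = R$32,340
  R$144,000 × 26% = R$37,440
  → R$80,020
  Less foreign tax credit R$28,000 → R$52,020

R$113,568 > R$52,020, so the alternative floor tax is the binding amount.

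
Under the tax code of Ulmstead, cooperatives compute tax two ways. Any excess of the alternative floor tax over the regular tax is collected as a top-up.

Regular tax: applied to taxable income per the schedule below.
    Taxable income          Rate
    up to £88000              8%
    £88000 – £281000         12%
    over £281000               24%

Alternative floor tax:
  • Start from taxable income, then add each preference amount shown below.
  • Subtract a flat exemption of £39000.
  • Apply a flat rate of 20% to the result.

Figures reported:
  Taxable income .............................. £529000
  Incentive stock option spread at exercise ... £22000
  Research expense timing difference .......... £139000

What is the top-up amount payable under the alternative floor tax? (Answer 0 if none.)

Regular tax:
  £88000 × 8% = £7040
  £193000 × 12% = £23160
  £248000 × 24% = £59520
  → £89720

Alternative floor tax:
  Adjusted income: £529000 + £22000 + £139000 = £690000
  Less exemption £39000 → base £651000
  £651000 × 20% = £130200

Excess of alternative floor tax over regular tax: £130200 − £89720 = £40480.

£40480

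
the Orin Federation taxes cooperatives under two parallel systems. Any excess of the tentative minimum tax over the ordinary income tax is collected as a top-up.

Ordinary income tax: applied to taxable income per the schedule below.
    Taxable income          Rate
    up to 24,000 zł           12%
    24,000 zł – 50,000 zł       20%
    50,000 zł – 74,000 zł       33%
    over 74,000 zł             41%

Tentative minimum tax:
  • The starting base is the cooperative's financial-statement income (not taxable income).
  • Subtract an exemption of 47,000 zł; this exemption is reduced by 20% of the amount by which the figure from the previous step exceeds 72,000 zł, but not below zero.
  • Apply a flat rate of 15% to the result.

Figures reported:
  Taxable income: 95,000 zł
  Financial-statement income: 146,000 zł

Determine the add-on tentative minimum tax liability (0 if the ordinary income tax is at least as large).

Ordinary income tax:
  24,000 zł × 12% = 2,880 zł
  26,000 zł × 20% = 5,200 zł
  24,000 zł × 33% = 7,920 zł
  21,000 zł × 41% = 8,610 zł
  → 24,610 zł

Tentative minimum tax:
  Base (financial-statement income): 146,000 zł
  Exemption: 47,000 zł − 20% × (146,000 zł − 72,000 zł) = 47,000 zł − 14,800 zł = 32,200 zł
  Base: 146,000 zł − 32,200 zł = 113,800 zł
  113,800 zł × 15% = 17,070 zł

17,070 zł ≤ 24,610 zł, so no add-on is due.

0 zł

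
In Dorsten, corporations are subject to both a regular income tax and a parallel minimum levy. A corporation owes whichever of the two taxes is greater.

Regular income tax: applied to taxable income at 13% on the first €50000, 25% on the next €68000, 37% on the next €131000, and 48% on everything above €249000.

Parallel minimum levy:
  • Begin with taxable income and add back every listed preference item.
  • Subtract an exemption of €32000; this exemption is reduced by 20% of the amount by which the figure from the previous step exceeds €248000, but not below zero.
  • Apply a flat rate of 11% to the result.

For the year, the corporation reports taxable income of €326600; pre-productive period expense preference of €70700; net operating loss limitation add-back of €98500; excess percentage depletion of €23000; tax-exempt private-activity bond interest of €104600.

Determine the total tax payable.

Regular income tax:
  €50000 × 13% = €6500
  €68000 × 25% = €17000
  €131000 × 37% = €48470
  €77600 × 48% = €37248
  → €109218

Parallel minimum levy:
  Adjusted income: €326600 + €70700 + €98500 + €23000 + €104600 = €623400
  Exemption: 20% × (€623400 − €248000) = €75080 ≥ €32000, so the exemption is fully phased out
  Base: €623400 − €0 = €623400
  €623400 × 11% = €68574

€109218 > €68574, so the regular income tax governs.

€109218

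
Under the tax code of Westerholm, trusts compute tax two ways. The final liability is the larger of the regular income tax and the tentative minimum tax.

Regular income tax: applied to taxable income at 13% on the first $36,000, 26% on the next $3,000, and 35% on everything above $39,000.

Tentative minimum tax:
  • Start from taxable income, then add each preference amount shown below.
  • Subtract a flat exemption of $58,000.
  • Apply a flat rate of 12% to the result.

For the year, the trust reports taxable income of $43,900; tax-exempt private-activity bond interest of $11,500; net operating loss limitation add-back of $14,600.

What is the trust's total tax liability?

$7,175

Regular income tax:
  $36,000 × 13% = $4,680
  $3,000 × 26% = $780
  $4,900 × 35% = $1,715
  → $7,175

Tentative minimum tax:
  Adjusted income: $43,900 + $11,500 + $14,600 = $70,000
  Less exemption $58,000 → base $12,000
  $12,000 × 12% = $1,440

$7,175 > $1,440, so the regular income tax governs.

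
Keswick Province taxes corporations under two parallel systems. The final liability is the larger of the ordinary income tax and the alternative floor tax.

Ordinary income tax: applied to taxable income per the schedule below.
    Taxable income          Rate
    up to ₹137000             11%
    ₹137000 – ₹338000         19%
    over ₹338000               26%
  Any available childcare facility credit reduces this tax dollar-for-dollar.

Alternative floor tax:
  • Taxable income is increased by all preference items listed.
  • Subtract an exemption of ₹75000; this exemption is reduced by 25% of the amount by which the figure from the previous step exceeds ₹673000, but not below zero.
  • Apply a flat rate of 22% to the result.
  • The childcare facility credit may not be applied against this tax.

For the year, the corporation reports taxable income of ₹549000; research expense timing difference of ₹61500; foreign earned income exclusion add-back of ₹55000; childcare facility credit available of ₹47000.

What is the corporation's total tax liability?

₹129910

Ordinary income tax:
  ₹137000 × 11% = ₹15070
  ₹201000 × 19% = ₹38190
  ₹211000 × 26% = ₹54860
  → ₹108120
  Less childcare facility credit ₹47000 → ₹61120

Alternative floor tax:
  Adjusted income: ₹549000 + ₹61500 + ₹55000 = ₹665500
  Exemption: ₹665500 ≤ ₹673000, so full ₹75000 applies
  Base: ₹665500 − ₹75000 = ₹590500
  ₹590500 × 22% = ₹129910

₹129910 > ₹61120, so the alternative floor tax is the binding amount.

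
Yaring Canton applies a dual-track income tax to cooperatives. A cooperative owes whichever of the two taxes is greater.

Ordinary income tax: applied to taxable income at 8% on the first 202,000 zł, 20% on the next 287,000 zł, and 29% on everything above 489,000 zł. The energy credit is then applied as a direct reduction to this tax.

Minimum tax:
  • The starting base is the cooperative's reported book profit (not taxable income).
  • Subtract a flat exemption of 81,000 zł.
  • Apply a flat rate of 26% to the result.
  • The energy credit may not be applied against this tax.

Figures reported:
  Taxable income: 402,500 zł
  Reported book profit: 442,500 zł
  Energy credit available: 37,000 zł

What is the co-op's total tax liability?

Ordinary income tax:
  202,000 zł × 8% = 16,160 zł
  200,500 zł × 20% = 40,100 zł
  → 56,260 zł
  Less energy credit 37,000 zł → 19,260 zł

Minimum tax:
  Base (reported book profit): 442,500 zł
  Less exemption 81,000 zł → base 361,500 zł
  361,500 zł × 26% = 93,990 zł

93,990 zł > 19,260 zł, so the minimum tax is the binding amount.

93,990 zł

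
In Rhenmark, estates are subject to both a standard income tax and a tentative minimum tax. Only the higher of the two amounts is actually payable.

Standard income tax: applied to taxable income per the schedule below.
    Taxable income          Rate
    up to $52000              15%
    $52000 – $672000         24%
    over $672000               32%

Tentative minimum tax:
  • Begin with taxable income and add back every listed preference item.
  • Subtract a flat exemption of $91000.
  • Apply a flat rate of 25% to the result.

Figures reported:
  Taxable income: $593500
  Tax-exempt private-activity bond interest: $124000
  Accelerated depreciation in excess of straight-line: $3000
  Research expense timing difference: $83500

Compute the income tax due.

$178250

Tentative minimum tax:
  Adjusted income: $593500 + $124000 + $3000 + $83500 = $804000
  Less exemption $91000 → base $713000
  $713000 × 25% = $178250

Standard income tax:
  $52000 × 15% = $7800
  $541500 × 24% = $129960
  → $137760

$178250 > $137760, so the tentative minimum tax is the binding amount.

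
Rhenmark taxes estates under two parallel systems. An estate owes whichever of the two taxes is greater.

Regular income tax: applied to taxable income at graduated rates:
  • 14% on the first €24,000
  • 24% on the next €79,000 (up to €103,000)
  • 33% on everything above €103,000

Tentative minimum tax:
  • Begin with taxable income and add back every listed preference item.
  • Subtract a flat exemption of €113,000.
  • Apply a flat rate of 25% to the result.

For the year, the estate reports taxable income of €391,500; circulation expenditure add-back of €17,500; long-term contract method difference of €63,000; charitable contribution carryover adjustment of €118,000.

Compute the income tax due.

Regular income tax:
  €24,000 × 14% = €3,360
  €79,000 × 24% = €18,960
  €288,500 × 33% = €95,205
  → €117,525

Tentative minimum tax:
  Adjusted income: €391,500 + €17,500 + €63,000 + €118,000 = €590,000
  Less exemption €113,000 → base €477,000
  €477,000 × 25% = €119,250

€119,250 > €117,525, so the tentative minimum tax is the binding amount.

€119,250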